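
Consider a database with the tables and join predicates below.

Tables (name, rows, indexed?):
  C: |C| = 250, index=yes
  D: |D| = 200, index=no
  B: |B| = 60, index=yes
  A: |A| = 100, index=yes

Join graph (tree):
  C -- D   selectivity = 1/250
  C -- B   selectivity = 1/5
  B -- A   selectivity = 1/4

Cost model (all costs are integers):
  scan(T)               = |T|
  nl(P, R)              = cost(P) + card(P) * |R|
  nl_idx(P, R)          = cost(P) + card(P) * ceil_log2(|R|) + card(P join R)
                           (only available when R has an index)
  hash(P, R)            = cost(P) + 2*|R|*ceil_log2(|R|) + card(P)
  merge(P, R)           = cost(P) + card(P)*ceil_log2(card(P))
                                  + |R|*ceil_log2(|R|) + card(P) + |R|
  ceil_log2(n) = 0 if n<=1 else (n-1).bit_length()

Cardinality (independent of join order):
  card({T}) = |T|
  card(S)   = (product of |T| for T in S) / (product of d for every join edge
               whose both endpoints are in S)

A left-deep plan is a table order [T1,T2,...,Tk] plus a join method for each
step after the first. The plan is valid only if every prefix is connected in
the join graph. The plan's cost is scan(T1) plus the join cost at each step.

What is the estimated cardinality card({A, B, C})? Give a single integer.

Tables in S: A(100), B(60), C(250)
Edges inside S: C-B(d=5), B-A(d=4)
numerator = 100 * 60 * 250 = 1500000
denominator = 5 * 4 = 20
card(S) = 1500000 / 20 = 75000

75000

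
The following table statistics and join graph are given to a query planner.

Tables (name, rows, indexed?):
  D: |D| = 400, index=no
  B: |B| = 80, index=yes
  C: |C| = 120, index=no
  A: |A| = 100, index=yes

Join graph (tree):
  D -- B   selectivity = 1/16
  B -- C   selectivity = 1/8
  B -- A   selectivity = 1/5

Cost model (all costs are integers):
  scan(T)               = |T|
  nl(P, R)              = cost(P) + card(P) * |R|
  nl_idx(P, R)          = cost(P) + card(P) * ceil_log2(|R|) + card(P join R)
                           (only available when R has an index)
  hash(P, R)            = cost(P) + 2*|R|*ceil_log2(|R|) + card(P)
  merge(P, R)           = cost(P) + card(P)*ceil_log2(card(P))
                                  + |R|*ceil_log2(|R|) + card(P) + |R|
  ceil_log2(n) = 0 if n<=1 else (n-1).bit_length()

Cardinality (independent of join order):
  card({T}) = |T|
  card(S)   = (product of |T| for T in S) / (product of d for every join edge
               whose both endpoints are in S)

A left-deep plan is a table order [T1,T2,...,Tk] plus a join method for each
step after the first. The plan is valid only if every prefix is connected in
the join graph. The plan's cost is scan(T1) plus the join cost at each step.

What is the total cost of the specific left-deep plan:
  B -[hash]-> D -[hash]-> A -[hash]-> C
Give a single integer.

52440

step 1: scan B: cost=80, card=80
step 2: join D via hash
    card(P join D) = 80*400/(16) = 2000
    cost = 80 + 2*400*9 + 80 = 7360
step 3: join A via hash
    card(P join A) = 2000*100/(5) = 40000
    cost = 7360 + 2*100*7 + 2000 = 10760
step 4: join C via hash
    card(P join C) = 40000*120/(8) = 600000
    cost = 10760 + 2*120*7 + 40000 = 52440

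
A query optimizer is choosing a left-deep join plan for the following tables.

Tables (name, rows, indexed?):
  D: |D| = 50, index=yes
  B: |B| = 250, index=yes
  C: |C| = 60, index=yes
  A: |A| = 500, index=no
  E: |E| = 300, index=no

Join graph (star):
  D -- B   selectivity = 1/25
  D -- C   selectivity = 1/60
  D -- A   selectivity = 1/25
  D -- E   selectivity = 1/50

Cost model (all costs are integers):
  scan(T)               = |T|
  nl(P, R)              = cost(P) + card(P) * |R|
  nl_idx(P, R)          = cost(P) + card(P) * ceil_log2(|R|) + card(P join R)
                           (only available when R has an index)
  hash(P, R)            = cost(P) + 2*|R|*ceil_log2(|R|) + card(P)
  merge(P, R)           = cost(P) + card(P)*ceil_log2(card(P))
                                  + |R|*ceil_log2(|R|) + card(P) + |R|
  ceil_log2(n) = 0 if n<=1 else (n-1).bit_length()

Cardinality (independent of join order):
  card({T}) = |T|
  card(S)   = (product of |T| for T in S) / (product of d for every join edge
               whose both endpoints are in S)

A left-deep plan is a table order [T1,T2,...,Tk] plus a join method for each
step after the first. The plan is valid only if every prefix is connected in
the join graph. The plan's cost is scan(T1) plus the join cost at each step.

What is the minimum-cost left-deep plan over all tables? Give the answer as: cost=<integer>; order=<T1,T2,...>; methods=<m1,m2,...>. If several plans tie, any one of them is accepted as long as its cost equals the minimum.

Selinger DP (subsets sized 1..n):
  {D}: scan cost=50, card=50
  {B}: scan cost=250, card=250
  {C}: scan cost=60, card=60
  {A}: scan cost=500, card=500
  {E}: scan cost=300, card=300
  {BD}: card=500; try (B,nl_idx)→950, (D,hash)→1100, (D,nl_idx)→2250, (B,merge)→2650, (D,merge)→2850, (B,hash)→4100 …(+2); best=950 via (B,nl_idx)
  {CD}: card=50; try (C,nl_idx)→400, (D,nl_idx)→470, (D,hash)→720, (C,hash)→820, (C,merge)→820, (D,merge)→830 …(+2); best=400 via (C,nl_idx)
  {AD}: card=1000; try (D,hash)→1600, (D,nl_idx)→4500, (A,merge)→5400, (D,merge)→5850, (A,hash)→9100, (A,nl)→25050 …(+1); best=1600 via (D,hash)
  {DE}: card=300; try (D,hash)→1200, (D,nl_idx)→2400, (E,merge)→3400, (D,merge)→3650, (E,hash)→5500, (E,nl)→15050 …(+1); best=1200 via (D,hash)
  {BCD}: card=500; try (B,nl_idx)→1300, (C,hash)→2170, (B,merge)→3000, (C,nl_idx)→4450, (B,hash)→4450, (C,merge)→6370 …(+2); best=1300 via (B,nl_idx)
  {ABD}: card=10000; try (B,hash)→6600, (A,hash)→10450, (A,merge)→10950, (B,merge)→14850, (B,nl_idx)→19600, (A,nl)→250950 …(+1); best=6600 via (B,hash)
  {BDE}: card=3000; try (B,hash)→5500, (B,merge)→6450, (B,nl_idx)→6600, (E,hash)→6850, (E,merge)→8950, (B,nl)→76200 …(+1); best=5500 via (B,hash)
  {ACD}: card=1000; try (C,hash)→3320, (A,merge)→5750, (C,nl_idx)→8600, (A,hash)→9450, (C,merge)→13020, (A,nl)→25400 …(+1); best=3320 via (C,hash)
  {CDE}: card=300; try (C,hash)→2220, (C,nl_idx)→3300, (E,merge)→3750, (C,merge)→4620, (E,hash)→5850, (E,nl)→15400 …(+1); best=2220 via (C,hash)
  {ADE}: card=6000; try (E,hash)→8000, (A,merge)→9200, (A,hash)→10500, (E,merge)→15600, (A,nl)→151200, (E,nl)→301600; best=8000 via (E,hash)
  {ABCD}: card=10000; try (B,hash)→8320, (A,hash)→10800, (A,merge)→11300, (B,merge)→16570, (C,hash)→17320, (B,nl_idx)→21320 …(+5); best=8320 via (B,hash)
  {BCDE}: card=3000; try (B,hash)→6520, (E,hash)→7200, (B,merge)→7470, (B,nl_idx)→7620, (C,hash)→9220, (E,merge)→9300 …(+5); best=6520 via (B,hash)
  {ABDE}: card=60000; try (A,hash)→17500, (B,hash)→18000, (E,hash)→22000, (A,merge)→49500, (B,merge)→94250, (B,nl_idx)→116000 …(+4); best=17500 via (A,hash)
  {ACDE}: card=6000; try (E,hash)→9720, (A,merge)→10220, (A,hash)→11520, (C,hash)→14720, (E,merge)→17320, (C,nl_idx)→50000 …(+4); best=9720 via (E,hash)
  {ABCDE}: card=60000; try (A,hash)→18520, (B,hash)→19720, (E,hash)→23720, (A,merge)→50520, (C,hash)→78220, (B,merge)→95970 …(+8); best=18520 via (A,hash)

cost=18520; order=E,D,C,B,A; methods=hash,hash,hash,hash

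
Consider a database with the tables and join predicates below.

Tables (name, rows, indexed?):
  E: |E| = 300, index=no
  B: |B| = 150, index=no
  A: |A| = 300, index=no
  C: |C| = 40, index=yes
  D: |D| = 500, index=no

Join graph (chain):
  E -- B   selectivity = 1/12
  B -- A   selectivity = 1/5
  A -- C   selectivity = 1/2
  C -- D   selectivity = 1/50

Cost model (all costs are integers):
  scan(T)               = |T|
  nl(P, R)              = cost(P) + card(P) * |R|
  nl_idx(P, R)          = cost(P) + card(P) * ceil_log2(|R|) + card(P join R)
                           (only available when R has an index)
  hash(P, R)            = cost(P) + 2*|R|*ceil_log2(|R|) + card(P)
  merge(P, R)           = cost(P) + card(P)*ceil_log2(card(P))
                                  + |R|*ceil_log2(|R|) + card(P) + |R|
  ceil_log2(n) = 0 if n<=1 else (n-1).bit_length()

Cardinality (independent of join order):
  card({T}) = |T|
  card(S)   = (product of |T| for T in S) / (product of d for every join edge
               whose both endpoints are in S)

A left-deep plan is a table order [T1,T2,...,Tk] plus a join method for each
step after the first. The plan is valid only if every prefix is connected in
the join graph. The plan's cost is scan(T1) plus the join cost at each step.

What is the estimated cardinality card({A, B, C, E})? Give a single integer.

4500000

Tables in S: A(300), B(150), C(40), E(300)
Edges inside S: E-B(d=12), B-A(d=5), A-C(d=2)
numerator = 300 * 150 * 40 * 300 = 540000000
denominator = 12 * 5 * 2 = 120
card(S) = 540000000 / 120 = 4500000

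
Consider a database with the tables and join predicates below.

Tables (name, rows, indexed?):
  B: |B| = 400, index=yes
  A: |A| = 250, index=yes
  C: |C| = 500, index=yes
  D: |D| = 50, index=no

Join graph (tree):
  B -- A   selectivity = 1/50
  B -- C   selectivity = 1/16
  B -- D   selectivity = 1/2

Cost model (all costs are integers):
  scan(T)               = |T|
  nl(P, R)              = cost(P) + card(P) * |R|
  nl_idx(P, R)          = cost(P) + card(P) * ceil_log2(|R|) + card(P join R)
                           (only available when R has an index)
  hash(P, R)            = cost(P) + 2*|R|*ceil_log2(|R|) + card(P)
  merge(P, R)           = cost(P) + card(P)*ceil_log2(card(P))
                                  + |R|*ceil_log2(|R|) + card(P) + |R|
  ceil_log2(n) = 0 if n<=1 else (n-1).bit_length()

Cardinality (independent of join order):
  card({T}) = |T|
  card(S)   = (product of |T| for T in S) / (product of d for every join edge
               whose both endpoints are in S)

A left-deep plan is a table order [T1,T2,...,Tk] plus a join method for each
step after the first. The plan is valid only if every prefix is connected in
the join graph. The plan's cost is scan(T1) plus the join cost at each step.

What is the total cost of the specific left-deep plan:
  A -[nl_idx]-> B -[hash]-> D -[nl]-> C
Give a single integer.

step 1: scan A: cost=250, card=250
step 2: join B via nl_idx
    card(P join B) = 250*400/(50) = 2000
    cost = 250 + 250*9 + 2000 = 4500
step 3: join D via hash
    card(P join D) = 2000*50/(2) = 50000
    cost = 4500 + 2*50*6 + 2000 = 7100
step 4: join C via nl
    card(P join C) = 50000*500/(16) = 1562500
    cost = 7100 + 50000*500 = 25007100

25007100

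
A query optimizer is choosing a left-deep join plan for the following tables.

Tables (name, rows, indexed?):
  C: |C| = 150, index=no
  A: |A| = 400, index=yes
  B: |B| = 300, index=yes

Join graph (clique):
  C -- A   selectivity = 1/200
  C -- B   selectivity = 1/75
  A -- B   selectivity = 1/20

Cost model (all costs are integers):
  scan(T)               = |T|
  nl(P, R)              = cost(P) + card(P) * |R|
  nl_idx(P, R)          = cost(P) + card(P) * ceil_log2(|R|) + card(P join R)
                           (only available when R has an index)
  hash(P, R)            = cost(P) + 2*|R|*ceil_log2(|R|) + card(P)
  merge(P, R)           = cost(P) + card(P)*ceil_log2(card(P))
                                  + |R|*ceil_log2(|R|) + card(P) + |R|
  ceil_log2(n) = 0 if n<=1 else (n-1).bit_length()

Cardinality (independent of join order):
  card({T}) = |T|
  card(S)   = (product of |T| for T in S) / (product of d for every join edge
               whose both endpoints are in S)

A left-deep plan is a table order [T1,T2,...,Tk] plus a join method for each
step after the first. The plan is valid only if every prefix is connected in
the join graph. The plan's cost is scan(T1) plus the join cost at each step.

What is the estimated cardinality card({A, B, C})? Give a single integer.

60

Tables in S: A(400), B(300), C(150)
Edges inside S: C-A(d=200), C-B(d=75), A-B(d=20)
numerator = 400 * 300 * 150 = 18000000
denominator = 200 * 75 * 20 = 300000
card(S) = 18000000 / 300000 = 60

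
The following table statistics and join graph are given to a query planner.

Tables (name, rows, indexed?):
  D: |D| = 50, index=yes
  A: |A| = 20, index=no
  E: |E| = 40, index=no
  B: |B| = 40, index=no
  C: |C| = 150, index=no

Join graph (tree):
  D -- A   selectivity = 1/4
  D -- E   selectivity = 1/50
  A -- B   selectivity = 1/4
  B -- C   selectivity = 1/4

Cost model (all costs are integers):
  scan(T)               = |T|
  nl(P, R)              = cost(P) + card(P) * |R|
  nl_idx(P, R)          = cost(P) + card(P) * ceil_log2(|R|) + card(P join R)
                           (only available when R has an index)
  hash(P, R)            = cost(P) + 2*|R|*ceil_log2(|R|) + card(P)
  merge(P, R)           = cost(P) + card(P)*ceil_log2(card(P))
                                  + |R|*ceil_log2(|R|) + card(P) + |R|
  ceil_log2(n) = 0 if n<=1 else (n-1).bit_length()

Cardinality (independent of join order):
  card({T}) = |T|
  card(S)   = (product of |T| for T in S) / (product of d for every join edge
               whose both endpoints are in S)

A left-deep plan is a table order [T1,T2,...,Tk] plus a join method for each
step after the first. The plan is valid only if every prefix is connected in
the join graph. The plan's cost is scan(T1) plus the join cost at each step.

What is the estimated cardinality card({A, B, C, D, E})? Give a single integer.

Tables in S: A(20), B(40), C(150), D(50), E(40)
Edges inside S: D-A(d=4), D-E(d=50), A-B(d=4), B-C(d=4)
numerator = 20 * 40 * 150 * 50 * 40 = 240000000
denominator = 4 * 50 * 4 * 4 = 3200
card(S) = 240000000 / 3200 = 75000

75000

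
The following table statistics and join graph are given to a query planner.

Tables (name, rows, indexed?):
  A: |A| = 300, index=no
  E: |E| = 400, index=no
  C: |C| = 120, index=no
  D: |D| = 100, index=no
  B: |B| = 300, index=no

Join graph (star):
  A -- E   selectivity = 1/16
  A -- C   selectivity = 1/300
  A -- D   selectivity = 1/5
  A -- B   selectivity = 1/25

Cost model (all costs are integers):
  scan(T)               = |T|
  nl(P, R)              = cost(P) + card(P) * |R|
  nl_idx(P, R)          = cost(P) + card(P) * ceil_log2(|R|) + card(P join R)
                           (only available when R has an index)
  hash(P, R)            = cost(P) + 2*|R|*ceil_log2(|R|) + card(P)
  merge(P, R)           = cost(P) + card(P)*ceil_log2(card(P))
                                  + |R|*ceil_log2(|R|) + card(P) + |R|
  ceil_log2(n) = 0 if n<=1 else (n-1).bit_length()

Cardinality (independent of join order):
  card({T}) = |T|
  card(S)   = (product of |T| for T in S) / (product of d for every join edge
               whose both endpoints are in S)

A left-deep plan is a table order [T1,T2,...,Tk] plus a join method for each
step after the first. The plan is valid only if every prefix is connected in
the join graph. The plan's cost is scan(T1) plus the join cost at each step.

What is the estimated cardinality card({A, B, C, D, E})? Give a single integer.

720000

Tables in S: A(300), B(300), C(120), D(100), E(400)
Edges inside S: A-E(d=16), A-C(d=300), A-D(d=5), A-B(d=25)
numerator = 300 * 300 * 120 * 100 * 400 = 432000000000
denominator = 16 * 300 * 5 * 25 = 600000
card(S) = 432000000000 / 600000 = 720000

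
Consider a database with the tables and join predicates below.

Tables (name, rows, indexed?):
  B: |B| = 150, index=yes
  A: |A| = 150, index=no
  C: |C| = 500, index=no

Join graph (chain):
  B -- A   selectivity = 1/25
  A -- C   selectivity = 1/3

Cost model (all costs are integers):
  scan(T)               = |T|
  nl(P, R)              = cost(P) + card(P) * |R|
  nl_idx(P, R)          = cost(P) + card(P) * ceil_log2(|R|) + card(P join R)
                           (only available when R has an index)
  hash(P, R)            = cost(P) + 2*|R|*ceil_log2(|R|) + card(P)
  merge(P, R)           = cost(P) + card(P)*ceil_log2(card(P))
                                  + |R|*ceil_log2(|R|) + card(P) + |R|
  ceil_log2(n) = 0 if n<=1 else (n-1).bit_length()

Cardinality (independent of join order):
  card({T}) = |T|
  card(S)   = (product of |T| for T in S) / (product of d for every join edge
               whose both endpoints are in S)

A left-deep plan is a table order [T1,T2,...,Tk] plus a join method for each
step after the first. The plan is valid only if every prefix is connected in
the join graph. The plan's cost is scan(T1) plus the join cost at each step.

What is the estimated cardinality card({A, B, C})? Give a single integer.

Tables in S: A(150), B(150), C(500)
Edges inside S: B-A(d=25), A-C(d=3)
numerator = 150 * 150 * 500 = 11250000
denominator = 25 * 3 = 75
card(S) = 11250000 / 75 = 150000

150000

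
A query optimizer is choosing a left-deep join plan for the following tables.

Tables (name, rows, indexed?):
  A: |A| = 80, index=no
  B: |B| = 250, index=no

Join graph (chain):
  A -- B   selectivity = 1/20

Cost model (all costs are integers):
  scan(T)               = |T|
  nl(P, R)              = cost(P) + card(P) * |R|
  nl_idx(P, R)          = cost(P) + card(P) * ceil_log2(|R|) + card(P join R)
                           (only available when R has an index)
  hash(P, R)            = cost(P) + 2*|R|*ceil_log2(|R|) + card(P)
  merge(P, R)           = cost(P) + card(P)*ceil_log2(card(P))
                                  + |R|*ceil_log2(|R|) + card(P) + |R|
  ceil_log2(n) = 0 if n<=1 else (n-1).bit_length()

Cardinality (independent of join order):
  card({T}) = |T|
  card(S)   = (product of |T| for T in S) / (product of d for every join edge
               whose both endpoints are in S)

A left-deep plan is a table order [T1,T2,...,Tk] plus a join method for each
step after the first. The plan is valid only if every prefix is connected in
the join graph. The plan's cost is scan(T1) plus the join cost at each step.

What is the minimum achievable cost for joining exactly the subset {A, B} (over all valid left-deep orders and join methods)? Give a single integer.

1620

Selinger DP over subsets of {A,B}:
  {A}: scan cost=80, card=80
  {B}: scan cost=250, card=250
  {AB}: card=1000; try (A,hash)→1620, (B,merge)→2970, (A,merge)→3140, (B,hash)→4160, (B,nl)→20080, (A,nl)→20250; best=1620 via (A,hash)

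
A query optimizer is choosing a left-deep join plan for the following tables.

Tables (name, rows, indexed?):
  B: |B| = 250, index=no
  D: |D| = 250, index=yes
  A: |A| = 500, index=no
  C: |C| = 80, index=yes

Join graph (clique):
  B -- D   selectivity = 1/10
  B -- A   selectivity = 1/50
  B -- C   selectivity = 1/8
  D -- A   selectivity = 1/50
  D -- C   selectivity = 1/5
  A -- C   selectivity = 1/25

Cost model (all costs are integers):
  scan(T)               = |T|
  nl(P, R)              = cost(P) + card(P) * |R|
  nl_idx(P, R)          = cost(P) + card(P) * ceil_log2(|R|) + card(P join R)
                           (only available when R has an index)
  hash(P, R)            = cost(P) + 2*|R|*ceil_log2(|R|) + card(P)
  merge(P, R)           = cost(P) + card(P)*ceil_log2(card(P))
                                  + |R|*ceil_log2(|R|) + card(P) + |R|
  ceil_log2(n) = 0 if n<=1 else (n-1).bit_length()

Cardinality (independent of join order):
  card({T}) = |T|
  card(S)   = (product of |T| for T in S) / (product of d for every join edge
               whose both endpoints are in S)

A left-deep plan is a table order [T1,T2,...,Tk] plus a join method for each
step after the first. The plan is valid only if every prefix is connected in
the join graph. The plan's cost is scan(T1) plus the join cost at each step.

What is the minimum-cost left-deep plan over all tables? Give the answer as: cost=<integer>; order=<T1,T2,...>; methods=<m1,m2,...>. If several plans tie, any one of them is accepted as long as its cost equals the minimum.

Selinger DP (subsets sized 1..n):
  {B}: scan cost=250, card=250
  {D}: scan cost=250, card=250
  {A}: scan cost=500, card=500
  {C}: scan cost=80, card=80
  {BD}: card=6250; try (D,hash)→4500, (B,hash)→4500, (D,merge)→4750, (B,merge)→4750, (D,nl_idx)→8500, (D,nl)→62750 …(+1); best=4500 via (D,hash)
  {AB}: card=2500; try (B,hash)→5000, (A,merge)→7500, (B,merge)→7750, (A,hash)→9500, (A,nl)→125250, (B,nl)→125500; best=5000 via (B,hash)
  {BC}: card=2500; try (C,hash)→1620, (B,merge)→2970, (C,merge)→3140, (B,hash)→4160, (C,nl_idx)→4500, (B,nl)→20080 …(+1); best=1620 via (C,hash)
  {AD}: card=2500; try (D,hash)→5000, (D,nl_idx)→7000, (A,merge)→7500, (D,merge)→7750, (A,hash)→9500, (A,nl)→125250 …(+1); best=5000 via (D,hash)
  {CD}: card=4000; try (C,hash)→1620, (D,merge)→2970, (C,merge)→3140, (D,hash)→4160, (D,nl_idx)→4720, (C,nl_idx)→6000 …(+2); best=1620 via (C,hash)
  {AC}: card=1600; try (C,hash)→2120, (C,nl_idx)→5600, (A,merge)→5720, (C,merge)→6140, (A,hash)→9160, (A,nl)→40080 …(+1); best=2120 via (C,hash)
  {ABD}: card=1250; try (D,hash)→11500, (B,hash)→11500, (A,hash)→19750, (D,nl_idx)→26250, (D,merge)→39750, (B,merge)→39750 …(+4); best=11500 via (D,hash)
  {BCD}: card=12500; try (D,hash)→8120, (B,hash)→9620, (C,hash)→11870, (D,nl_idx)→34120, (D,merge)→36370, (B,merge)→55870 …(+5); best=8120 via (D,hash)
  {ABC}: card=1000; try (B,hash)→7720, (C,hash)→8620, (A,hash)→13120, (C,nl_idx)→23500, (B,merge)→23570, (C,merge)→38140 …(+4); best=7720 via (B,hash)
  {ACD}: card=1600; try (D,hash)→7720, (C,hash)→8620, (A,hash)→14620, (D,nl_idx)→16520, (D,merge)→23570, (C,nl_idx)→24100 …(+5); best=7720 via (D,hash)
  {ABCD}: card=100; try (D,hash)→12720, (B,hash)→13320, (C,hash)→13870, (D,nl_idx)→15820, (C,nl_idx)→20350, (D,merge)→20970 …(+8); best=12720 via (D,hash)

cost=12720; order=A,C,B,D; methods=hash,hash,hash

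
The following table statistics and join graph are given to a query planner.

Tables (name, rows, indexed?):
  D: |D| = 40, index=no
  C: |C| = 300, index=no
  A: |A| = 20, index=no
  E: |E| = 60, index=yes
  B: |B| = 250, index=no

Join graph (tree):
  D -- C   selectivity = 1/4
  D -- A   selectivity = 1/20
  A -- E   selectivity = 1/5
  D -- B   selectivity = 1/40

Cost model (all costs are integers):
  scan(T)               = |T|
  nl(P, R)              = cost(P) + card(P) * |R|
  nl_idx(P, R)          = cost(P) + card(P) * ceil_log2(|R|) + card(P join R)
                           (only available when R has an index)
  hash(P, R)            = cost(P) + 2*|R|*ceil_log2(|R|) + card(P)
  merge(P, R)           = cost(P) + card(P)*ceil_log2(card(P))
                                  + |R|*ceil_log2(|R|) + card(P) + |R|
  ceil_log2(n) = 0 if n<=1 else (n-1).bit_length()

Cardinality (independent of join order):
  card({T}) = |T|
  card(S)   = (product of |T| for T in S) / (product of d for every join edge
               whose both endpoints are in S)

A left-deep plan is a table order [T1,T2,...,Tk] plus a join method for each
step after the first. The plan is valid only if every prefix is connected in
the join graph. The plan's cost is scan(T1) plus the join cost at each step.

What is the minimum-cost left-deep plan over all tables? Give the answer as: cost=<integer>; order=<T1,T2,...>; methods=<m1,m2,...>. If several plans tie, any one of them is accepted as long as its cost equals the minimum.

cost=10800; order=B,D,A,E,C; methods=hash,hash,hash,hash

Selinger DP (subsets sized 1..n):
  {D}: scan cost=40, card=40
  {C}: scan cost=300, card=300
  {A}: scan cost=20, card=20
  {E}: scan cost=60, card=60
  {B}: scan cost=250, card=250
  {CD}: card=3000; try (D,hash)→1080, (C,merge)→3320, (D,merge)→3580, (C,hash)→5480, (C,nl)→12040, (D,nl)→12300; best=1080 via (D,hash)
  {AD}: card=40; try (A,hash)→280, (D,merge)→420, (A,merge)→440, (D,hash)→520, (D,nl)→820, (A,nl)→840; best=280 via (A,hash)
  {BD}: card=250; try (D,hash)→980, (B,merge)→2570, (D,merge)→2780, (B,hash)→4080, (B,nl)→10040, (D,nl)→10250; best=980 via (D,hash)
  {AE}: card=240; try (A,hash)→320, (E,nl_idx)→380, (E,merge)→560, (A,merge)→600, (E,hash)→760, (E,nl)→1220 …(+1); best=320 via (A,hash)
  {ACD}: card=3000; try (C,merge)→3560, (A,hash)→4280, (C,hash)→5720, (C,nl)→12280, (A,merge)→40200, (A,nl)→61080; best=3560 via (C,merge)
  {BCD}: card=18750; try (C,merge)→6230, (C,hash)→6630, (B,hash)→8080, (B,merge)→42330, (C,nl)→75980, (B,nl)→751080; best=6230 via (C,merge)
  {ADE}: card=480; try (E,merge)→980, (E,nl_idx)→1000, (E,hash)→1040, (D,hash)→1040, (E,nl)→2680, (D,merge)→2760 …(+1); best=980 via (E,merge)
  {ABD}: card=250; try (A,hash)→1430, (B,merge)→2810, (A,merge)→3350, (B,hash)→4320, (A,nl)→5980, (B,nl)→10280; best=1430 via (A,hash)
  {ACDE}: card=36000; try (C,hash)→6860, (E,hash)→7280, (C,merge)→8780, (E,merge)→42980, (E,nl_idx)→57560, (C,nl)→144980 …(+1); best=6860 via (C,hash)
  {ABCD}: card=18750; try (C,merge)→6680, (C,hash)→7080, (B,hash)→10560, (A,hash)→25180, (B,merge)→44810, (C,nl)→76430 …(+3); best=6680 via (C,merge)
  {ABDE}: card=3000; try (E,hash)→2400, (E,merge)→4100, (B,hash)→5460, (E,nl_idx)→5930, (B,merge)→8030, (E,nl)→16430 …(+1); best=2400 via (E,hash)
  {ABCDE}: card=225000; try (C,hash)→10800, (E,hash)→26150, (C,merge)→44400, (B,hash)→46860, (E,merge)→307100, (E,nl_idx)→344180 …(+4); best=10800 via (C,hash)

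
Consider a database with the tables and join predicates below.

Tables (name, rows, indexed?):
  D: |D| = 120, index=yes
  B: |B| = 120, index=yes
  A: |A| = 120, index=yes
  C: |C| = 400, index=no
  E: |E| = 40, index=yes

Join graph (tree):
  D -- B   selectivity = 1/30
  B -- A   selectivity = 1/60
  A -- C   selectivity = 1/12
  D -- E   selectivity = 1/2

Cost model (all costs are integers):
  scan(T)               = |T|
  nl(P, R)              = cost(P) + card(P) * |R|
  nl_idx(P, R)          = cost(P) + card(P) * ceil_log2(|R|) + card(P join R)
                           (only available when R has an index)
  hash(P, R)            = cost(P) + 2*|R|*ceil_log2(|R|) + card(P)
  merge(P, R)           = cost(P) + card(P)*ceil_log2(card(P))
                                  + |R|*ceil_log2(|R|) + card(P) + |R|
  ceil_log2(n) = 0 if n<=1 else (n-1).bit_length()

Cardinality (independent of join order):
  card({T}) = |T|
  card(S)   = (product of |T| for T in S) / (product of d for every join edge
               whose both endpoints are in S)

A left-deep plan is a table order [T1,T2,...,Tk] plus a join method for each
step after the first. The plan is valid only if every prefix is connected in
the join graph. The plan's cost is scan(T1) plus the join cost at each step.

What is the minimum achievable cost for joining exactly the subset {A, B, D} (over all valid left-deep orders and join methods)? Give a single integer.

Selinger DP over subsets of {A,B,D}:
  {D}: scan cost=120, card=120
  {B}: scan cost=120, card=120
  {A}: scan cost=120, card=120
  {BD}: card=480; try (D,nl_idx)→1440, (B,nl_idx)→1440, (D,hash)→1920, (B,hash)→1920, (D,merge)→2040, (B,merge)→2040 …(+2); best=1440 via (D,nl_idx)
  {AB}: card=240; try (B,nl_idx)→1200, (A,nl_idx)→1200, (B,hash)→1920, (A,hash)→1920, (B,merge)→2040, (A,merge)→2040 …(+2); best=1200 via (B,nl_idx)
  {ABD}: card=960; try (D,hash)→3120, (A,hash)→3600, (D,nl_idx)→3840, (D,merge)→4320, (A,nl_idx)→5760, (A,merge)→7200 …(+2); best=3120 via (D,hash)

3120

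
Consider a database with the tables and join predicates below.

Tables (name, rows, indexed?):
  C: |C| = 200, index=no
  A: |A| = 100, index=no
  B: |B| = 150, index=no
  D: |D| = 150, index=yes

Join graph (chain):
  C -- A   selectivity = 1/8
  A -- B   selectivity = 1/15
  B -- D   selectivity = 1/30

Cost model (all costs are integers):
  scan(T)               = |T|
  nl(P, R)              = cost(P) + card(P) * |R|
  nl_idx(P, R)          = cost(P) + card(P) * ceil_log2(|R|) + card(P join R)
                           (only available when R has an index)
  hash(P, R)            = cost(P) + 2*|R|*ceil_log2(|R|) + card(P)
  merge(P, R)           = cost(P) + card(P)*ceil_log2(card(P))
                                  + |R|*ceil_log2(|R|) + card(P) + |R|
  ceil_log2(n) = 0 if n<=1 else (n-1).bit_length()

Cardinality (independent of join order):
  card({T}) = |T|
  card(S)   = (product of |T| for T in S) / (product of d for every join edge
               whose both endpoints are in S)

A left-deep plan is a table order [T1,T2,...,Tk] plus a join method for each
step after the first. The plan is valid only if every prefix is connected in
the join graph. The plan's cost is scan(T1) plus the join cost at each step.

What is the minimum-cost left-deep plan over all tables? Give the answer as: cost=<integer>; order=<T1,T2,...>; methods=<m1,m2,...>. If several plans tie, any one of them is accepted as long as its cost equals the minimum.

Selinger DP (subsets sized 1..n):
  {C}: scan cost=200, card=200
  {A}: scan cost=100, card=100
  {B}: scan cost=150, card=150
  {D}: scan cost=150, card=150
  {AC}: card=2500; try (A,hash)→1800, (C,merge)→2700, (A,merge)→2800, (C,hash)→3400, (C,nl)→20100, (A,nl)→20200; best=1800 via (A,hash)
  {AB}: card=1000; try (A,hash)→1700, (B,merge)→2250, (A,merge)→2300, (B,hash)→2600, (B,nl)→15100, (A,nl)→15150; best=1700 via (A,hash)
  {BD}: card=750; try (D,nl_idx)→2100, (D,hash)→2700, (B,hash)→2700, (D,merge)→2850, (B,merge)→2850, (D,nl)→22650 …(+1); best=2100 via (D,nl_idx)
  {ABC}: card=25000; try (C,hash)→5900, (B,hash)→6700, (C,merge)→14500, (B,merge)→35650, (C,nl)→201700, (B,nl)→376800; best=5900 via (C,hash)
  {ABD}: card=5000; try (A,hash)→4250, (D,hash)→5100, (A,merge)→11150, (D,merge)→14050, (D,nl_idx)→14700, (A,nl)→77100 …(+1); best=4250 via (A,hash)
  {ABCD}: card=125000; try (C,hash)→12450, (D,hash)→33300, (C,merge)→76050, (D,nl_idx)→330900, (D,merge)→407250, (C,nl)→1004250 …(+1); best=12450 via (C,hash)

cost=12450; order=B,D,A,C; methods=nl_idx,hash,hash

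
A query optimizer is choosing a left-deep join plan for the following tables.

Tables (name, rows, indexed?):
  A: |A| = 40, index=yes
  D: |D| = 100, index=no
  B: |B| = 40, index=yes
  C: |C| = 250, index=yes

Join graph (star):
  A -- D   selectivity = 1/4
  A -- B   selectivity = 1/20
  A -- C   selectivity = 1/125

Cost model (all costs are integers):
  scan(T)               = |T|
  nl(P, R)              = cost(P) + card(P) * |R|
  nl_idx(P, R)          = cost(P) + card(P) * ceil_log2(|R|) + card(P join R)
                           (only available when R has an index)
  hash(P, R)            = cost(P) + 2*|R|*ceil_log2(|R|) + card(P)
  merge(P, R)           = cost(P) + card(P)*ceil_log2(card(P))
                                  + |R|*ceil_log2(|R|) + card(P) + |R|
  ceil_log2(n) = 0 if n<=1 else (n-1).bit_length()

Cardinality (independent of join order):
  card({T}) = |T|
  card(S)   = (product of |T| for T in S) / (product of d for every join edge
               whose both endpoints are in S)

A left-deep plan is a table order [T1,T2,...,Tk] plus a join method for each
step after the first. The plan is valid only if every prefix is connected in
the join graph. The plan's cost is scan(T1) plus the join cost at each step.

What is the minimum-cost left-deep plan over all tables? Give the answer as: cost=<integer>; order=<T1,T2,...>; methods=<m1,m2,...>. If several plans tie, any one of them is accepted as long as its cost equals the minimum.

cost=2560; order=A,C,B,D; methods=nl_idx,hash,hash

Selinger DP (subsets sized 1..n):
  {A}: scan cost=40, card=40
  {D}: scan cost=100, card=100
  {B}: scan cost=40, card=40
  {C}: scan cost=250, card=250
  {AD}: card=1000; try (A,hash)→680, (D,merge)→1120, (A,merge)→1180, (D,hash)→1480, (A,nl_idx)→1700, (D,nl)→4040 …(+1); best=680 via (A,hash)
  {AB}: card=80; try (B,nl_idx)→360, (A,nl_idx)→360, (B,hash)→560, (A,hash)→560, (B,merge)→600, (A,merge)→600 …(+2); best=360 via (B,nl_idx)
  {AC}: card=80; try (C,nl_idx)→440, (A,hash)→980, (A,nl_idx)→1830, (C,merge)→2570, (A,merge)→2780, (C,hash)→4080 …(+2); best=440 via (C,nl_idx)
  {ABD}: card=2000; try (D,merge)→1800, (D,hash)→1840, (B,hash)→2160, (D,nl)→8360, (B,nl_idx)→8680, (B,merge)→11960 …(+1); best=1800 via (D,merge)
  {ACD}: card=2000; try (D,merge)→1880, (D,hash)→1920, (C,hash)→5680, (D,nl)→8440, (C,nl_idx)→10680, (C,merge)→13930 …(+1); best=1880 via (D,merge)
  {ABC}: card=160; try (B,hash)→1000, (B,nl_idx)→1080, (C,nl_idx)→1160, (B,merge)→1360, (C,merge)→3250, (B,nl)→3640 …(+2); best=1000 via (B,hash)
  {ABCD}: card=4000; try (D,hash)→2560, (D,merge)→3240, (B,hash)→4360, (C,hash)→7800, (D,nl)→17000, (B,nl_idx)→17880 …(+5); best=2560 via (D,hash)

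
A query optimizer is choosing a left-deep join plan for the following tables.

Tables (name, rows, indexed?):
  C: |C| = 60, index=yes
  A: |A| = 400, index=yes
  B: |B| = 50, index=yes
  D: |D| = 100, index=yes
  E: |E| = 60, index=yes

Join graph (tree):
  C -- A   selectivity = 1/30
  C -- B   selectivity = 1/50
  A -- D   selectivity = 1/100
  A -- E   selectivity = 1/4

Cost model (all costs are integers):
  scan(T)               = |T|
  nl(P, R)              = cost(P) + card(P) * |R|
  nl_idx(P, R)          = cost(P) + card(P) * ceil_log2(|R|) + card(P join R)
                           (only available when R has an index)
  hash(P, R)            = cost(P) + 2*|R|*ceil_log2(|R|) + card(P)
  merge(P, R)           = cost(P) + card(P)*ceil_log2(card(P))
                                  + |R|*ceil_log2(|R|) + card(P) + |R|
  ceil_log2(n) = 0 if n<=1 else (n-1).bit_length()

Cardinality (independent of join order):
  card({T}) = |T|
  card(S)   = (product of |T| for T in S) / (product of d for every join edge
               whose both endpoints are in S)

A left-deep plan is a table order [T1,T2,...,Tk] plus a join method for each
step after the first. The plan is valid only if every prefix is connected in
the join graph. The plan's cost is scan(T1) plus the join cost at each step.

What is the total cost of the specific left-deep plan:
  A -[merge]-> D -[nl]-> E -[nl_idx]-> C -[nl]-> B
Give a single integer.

step 1: scan A: cost=400, card=400
step 2: join D via merge
    card(P join D) = 400*100/(100) = 400
    cost = 400 + 400*9 + 100*7 + 400 + 100 = 5200
step 3: join E via nl
    card(P join E) = 400*60/(4) = 6000
    cost = 5200 + 400*60 = 29200
step 4: join C via nl_idx
    card(P join C) = 6000*60/(30) = 12000
    cost = 29200 + 6000*6 + 12000 = 77200
step 5: join B via nl
    card(P join B) = 12000*50/(50) = 12000
    cost = 77200 + 12000*50 = 677200

677200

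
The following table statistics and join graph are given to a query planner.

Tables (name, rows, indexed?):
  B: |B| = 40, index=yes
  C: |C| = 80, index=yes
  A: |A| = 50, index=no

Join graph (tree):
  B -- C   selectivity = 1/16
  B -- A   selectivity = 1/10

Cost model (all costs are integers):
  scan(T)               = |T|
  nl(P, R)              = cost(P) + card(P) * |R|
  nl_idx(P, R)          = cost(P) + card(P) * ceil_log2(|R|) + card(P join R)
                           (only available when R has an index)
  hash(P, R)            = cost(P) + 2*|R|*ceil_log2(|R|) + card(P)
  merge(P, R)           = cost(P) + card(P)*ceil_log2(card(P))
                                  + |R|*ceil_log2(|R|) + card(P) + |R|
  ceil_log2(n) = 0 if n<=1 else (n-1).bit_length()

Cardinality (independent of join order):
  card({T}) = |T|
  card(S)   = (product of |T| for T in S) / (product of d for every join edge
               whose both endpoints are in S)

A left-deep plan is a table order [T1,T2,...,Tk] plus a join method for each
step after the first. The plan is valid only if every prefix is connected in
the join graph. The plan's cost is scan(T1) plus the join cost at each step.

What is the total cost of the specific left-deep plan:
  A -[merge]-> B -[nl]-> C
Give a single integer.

step 1: scan A: cost=50, card=50
step 2: join B via merge
    card(P join B) = 50*40/(10) = 200
    cost = 50 + 50*6 + 40*6 + 50 + 40 = 680
step 3: join C via nl
    card(P join C) = 200*80/(16) = 1000
    cost = 680 + 200*80 = 16680

16680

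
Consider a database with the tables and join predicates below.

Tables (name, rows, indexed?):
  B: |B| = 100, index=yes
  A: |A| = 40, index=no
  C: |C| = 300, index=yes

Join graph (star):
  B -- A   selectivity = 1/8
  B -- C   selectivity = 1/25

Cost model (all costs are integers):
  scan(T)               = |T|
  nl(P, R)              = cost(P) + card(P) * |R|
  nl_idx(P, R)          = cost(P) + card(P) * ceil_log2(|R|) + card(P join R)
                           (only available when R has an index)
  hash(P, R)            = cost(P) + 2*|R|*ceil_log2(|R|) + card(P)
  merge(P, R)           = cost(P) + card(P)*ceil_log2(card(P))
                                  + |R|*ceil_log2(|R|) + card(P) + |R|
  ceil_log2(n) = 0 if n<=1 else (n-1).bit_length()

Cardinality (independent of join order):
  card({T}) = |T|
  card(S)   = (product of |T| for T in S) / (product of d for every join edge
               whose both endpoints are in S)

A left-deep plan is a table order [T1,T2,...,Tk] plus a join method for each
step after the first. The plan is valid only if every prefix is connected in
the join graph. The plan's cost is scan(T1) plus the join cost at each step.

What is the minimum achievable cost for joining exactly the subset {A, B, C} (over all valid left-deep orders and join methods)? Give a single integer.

3680

Selinger DP over subsets of {A,B,C}:
  {B}: scan cost=100, card=100
  {A}: scan cost=40, card=40
  {C}: scan cost=300, card=300
  {AB}: card=500; try (A,hash)→680, (B,nl_idx)→820, (B,merge)→1120, (A,merge)→1180, (B,hash)→1480, (B,nl)→4040 …(+1); best=680 via (A,hash)
  {BC}: card=1200; try (B,hash)→2000, (C,nl_idx)→2200, (B,nl_idx)→3600, (C,merge)→3900, (B,merge)→4100, (C,hash)→5600 …(+2); best=2000 via (B,hash)
  {ABC}: card=6000; try (A,hash)→3680, (C,hash)→6580, (C,merge)→8680, (C,nl_idx)→11180, (A,merge)→16680, (A,nl)→50000 …(+1); best=3680 via (A,hash)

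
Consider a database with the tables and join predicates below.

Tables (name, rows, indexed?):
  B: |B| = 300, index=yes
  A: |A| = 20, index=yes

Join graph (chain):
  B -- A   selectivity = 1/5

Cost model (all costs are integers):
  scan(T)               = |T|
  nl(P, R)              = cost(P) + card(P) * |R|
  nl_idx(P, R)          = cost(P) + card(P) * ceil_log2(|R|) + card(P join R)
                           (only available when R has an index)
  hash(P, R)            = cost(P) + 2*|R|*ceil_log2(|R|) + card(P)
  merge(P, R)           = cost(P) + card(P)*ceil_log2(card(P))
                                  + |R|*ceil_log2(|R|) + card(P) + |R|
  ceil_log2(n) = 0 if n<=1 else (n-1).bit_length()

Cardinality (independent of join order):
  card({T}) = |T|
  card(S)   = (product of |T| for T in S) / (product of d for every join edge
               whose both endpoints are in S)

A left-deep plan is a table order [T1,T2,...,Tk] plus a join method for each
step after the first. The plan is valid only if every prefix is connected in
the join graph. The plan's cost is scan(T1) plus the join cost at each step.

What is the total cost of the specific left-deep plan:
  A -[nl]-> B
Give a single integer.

step 1: scan A: cost=20, card=20
step 2: join B via nl
    card(P join B) = 20*300/(5) = 1200
    cost = 20 + 20*300 = 6020

6020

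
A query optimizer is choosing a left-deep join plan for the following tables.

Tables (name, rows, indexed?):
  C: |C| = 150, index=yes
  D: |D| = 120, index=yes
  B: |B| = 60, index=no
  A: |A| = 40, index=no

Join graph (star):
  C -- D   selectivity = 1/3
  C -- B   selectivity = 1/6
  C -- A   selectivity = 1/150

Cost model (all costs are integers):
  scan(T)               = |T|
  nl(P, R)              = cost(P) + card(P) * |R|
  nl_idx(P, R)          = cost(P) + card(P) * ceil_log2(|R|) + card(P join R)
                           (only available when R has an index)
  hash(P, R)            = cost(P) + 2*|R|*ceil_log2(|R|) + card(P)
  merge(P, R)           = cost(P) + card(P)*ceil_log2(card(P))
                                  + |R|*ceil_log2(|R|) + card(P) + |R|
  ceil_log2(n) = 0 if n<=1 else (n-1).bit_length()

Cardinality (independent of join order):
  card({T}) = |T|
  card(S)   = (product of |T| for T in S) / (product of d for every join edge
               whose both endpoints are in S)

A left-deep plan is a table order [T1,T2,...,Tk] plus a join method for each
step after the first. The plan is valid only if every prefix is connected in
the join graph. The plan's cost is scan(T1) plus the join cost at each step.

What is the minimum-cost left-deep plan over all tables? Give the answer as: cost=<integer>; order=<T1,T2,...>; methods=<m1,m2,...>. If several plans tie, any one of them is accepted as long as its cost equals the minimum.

Selinger DP (subsets sized 1..n):
  {C}: scan cost=150, card=150
  {D}: scan cost=120, card=120
  {B}: scan cost=60, card=60
  {A}: scan cost=40, card=40
  {CD}: card=6000; try (D,hash)→1980, (C,merge)→2430, (D,merge)→2460, (C,hash)→2640, (C,nl_idx)→7080, (D,nl_idx)→7200 …(+2); best=1980 via (D,hash)
  {BC}: card=1500; try (B,hash)→1020, (C,merge)→1830, (B,merge)→1920, (C,nl_idx)→2040, (C,hash)→2520, (C,nl)→9060 …(+1); best=1020 via (B,hash)
  {AC}: card=40; try (C,nl_idx)→400, (A,hash)→780, (C,merge)→1670, (A,merge)→1780, (C,hash)→2480, (C,nl)→6040 …(+1); best=400 via (C,nl_idx)
  {BCD}: card=60000; try (D,hash)→4200, (B,hash)→8700, (D,merge)→19980, (D,nl_idx)→71520, (B,merge)→86400, (D,nl)→181020 …(+1); best=4200 via (D,hash)
  {ACD}: card=1600; try (D,merge)→1640, (D,hash)→2120, (D,nl_idx)→2280, (D,nl)→5200, (A,hash)→8460, (A,merge)→86260 …(+1); best=1640 via (D,merge)
  {ABC}: card=400; try (B,merge)→1100, (B,hash)→1160, (B,nl)→2800, (A,hash)→3000, (A,merge)→19300, (A,nl)→61020; best=1100 via (B,merge)
  {ABCD}: card=16000; try (D,hash)→3180, (B,hash)→3960, (D,merge)→6060, (D,nl_idx)→19900, (B,merge)→21260, (D,nl)→49100 …(+4); best=3180 via (D,hash)

cost=3180; order=A,C,B,D; methods=nl_idx,merge,hash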